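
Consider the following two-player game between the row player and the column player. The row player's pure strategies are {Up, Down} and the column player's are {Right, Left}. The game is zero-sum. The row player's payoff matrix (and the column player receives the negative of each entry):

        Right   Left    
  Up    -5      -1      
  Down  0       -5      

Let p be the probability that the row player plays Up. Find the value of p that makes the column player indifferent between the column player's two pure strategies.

p = 5/9

For the column player to be willing to mix, the column player must be indifferent between Right and Left, which pins down the row player's mix.
  the column player's payoff to Right: p·5 + (1−p)·0 = 5p
  the column player's payoff to Left: p·1 + (1−p)·5 = -4p + 5
  5p = -4p + 5  ⇒  9p = 5  ⇒  p = 5/9.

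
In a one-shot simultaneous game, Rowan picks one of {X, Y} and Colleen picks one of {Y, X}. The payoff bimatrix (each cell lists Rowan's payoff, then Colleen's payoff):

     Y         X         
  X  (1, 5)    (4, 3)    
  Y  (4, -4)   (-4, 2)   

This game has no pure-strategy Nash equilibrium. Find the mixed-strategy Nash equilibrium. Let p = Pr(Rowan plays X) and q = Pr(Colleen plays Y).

p = 3/4, q = 8/11

Rowan's mix must leave Colleen indifferent between Y and X.
  Colleen's payoff from Y: p·5 + (1−p)·(-4) = 9p - 4
  Colleen's payoff from X: p·3 + (1−p)·2 = p + 2
  9p - 4 = p + 2  ⇒  8p = 6  ⇒  p = 3/4.
In a mixed equilibrium Rowan is indifferent between X and Y; this condition fixes q.
  Rowan's payoff from X: q·1 + (1−q)·4 = -3q + 4
  Rowan's payoff from Y: q·4 + (1−q)·(-4) = 8q - 4
  -3q + 4 = 8q - 4  ⇒  -11q = -8  ⇒  q = 8/11.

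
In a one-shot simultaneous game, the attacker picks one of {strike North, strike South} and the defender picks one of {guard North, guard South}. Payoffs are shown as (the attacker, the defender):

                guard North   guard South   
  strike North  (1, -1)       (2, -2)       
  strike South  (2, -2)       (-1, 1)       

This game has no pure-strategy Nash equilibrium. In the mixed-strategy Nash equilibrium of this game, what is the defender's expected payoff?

The defender's indifference between guard North and guard South determines the attacker's mixing probability p:
  the defender's payoff from guard North: p·(-1) + (1−p)·(-2) = p - 2
  the defender's payoff from guard South: p·(-2) + (1−p)·1 = -3p + 1
  p - 2 = -3p + 1  ⇒  4p = 3  ⇒  p = 3/4.
At equilibrium the defender is indifferent across columns, so the defender's payoff equals the payoff from guard North: (3/4)·(-1) + (1/4)·(-2) = -5/4.

-5/4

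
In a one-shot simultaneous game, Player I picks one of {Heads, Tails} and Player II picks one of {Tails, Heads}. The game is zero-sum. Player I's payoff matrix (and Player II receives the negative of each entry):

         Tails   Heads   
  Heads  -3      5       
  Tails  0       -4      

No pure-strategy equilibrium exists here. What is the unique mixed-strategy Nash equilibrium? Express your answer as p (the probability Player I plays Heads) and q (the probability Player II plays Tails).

p = 1/3, q = 3/4

Set Player II's expected payoff from Tails equal to that from Heads:
  Player II's payoff to Tails: p·3 + (1−p)·0 = 3p
  Player II's payoff to Heads: p·(-5) + (1−p)·4 = -9p + 4
  3p = -9p + 4  ⇒  12p = 4  ⇒  p = 1/3.
Set Player I's expected payoff from Heads equal to that from Tails:
  Player I's payoff from Heads: q·(-3) + (1−q)·5 = -8q + 5
  Player I's payoff from Tails: q·0 + (1−q)·(-4) = 4q - 4
  -8q + 5 = 4q - 4  ⇒  -12q = -9  ⇒  q = 3/4.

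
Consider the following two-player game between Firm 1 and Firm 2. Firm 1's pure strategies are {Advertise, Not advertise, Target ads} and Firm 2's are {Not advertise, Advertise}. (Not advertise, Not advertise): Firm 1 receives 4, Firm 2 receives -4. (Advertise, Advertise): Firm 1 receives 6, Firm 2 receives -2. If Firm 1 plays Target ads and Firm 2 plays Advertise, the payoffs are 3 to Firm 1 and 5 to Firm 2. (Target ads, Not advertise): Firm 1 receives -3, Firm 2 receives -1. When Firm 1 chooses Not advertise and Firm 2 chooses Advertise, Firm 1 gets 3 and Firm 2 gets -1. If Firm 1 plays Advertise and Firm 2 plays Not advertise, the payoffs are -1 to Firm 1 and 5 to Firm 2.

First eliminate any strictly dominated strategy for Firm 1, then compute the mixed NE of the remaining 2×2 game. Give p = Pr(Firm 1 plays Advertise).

p = 3/10

Firm 1's strategy Target ads is strictly dominated by Advertise: -1 > -3 and 6 > 3. Eliminate Target ads.
In a mixed equilibrium Firm 2 is indifferent between Not advertise and Advertise; this condition fixes p.
  Firm 2's payoff to Not advertise: p·5 + (1−p)·(-4) = 9p - 4
  Firm 2's payoff to Advertise: p·(-2) + (1−p)·(-1) = -p - 1
  9p - 4 = -p - 1  ⇒  10p = 3  ⇒  p = 3/10.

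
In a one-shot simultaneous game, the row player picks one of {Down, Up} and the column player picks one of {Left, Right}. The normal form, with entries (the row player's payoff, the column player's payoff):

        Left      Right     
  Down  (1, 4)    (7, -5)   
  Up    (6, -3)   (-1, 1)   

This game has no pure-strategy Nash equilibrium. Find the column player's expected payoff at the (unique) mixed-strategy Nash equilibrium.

For the column player to be willing to mix, the column player must be indifferent between Left and Right, which pins down the row player's mix.
  the column player's payoff from Left: p·4 + (1−p)·(-3) = 7p - 3
  the column player's payoff from Right: p·(-5) + (1−p)·1 = -6p + 1
  7p - 3 = -6p + 1  ⇒  13p = 4  ⇒  p = 4/13.
At equilibrium the column player is indifferent across columns, so the column player's payoff equals the payoff from Left: (4/13)·4 + (9/13)·(-3) = -11/13.

-11/13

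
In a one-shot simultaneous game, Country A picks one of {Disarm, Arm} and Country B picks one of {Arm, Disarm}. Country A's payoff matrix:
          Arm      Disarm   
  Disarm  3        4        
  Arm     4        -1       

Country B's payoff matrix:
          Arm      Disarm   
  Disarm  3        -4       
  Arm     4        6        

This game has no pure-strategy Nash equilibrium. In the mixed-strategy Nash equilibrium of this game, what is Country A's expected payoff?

Set Country A's expected payoff from Disarm equal to that from Arm:
  Country A's payoff from Disarm: q·3 + (1−q)·4 = -q + 4
  Country A's payoff from Arm: q·4 + (1−q)·(-1) = 5q - 1
  -q + 4 = 5q - 1  ⇒  -6q = -5  ⇒  q = 5/6.
At equilibrium Country A is indifferent across rows, so Country A's payoff equals the payoff from Disarm: (5/6)·3 + (1/6)·4 = 19/6.

19/6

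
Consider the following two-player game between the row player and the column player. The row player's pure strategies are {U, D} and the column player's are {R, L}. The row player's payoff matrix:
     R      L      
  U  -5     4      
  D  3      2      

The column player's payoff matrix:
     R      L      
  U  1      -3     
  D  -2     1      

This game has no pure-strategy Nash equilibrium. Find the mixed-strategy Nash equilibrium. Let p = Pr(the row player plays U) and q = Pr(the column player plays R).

p = 3/7, q = 1/5

For the column player to be willing to mix, the column player must be indifferent between R and L, which pins down the row player's mix.
  the column player's expected payoff from R: p·1 + (1−p)·(-2) = 3p - 2
  the column player's expected payoff from L: p·(-3) + (1−p)·1 = -4p + 1
  3p - 2 = -4p + 1  ⇒  7p = 3  ⇒  p = 3/7.
For the row player to be willing to mix, the row player must be indifferent between U and D, which pins down the column player's mix.
  the row player's payoff from U: q·(-5) + (1−q)·4 = -9q + 4
  the row player's payoff from D: q·3 + (1−q)·2 = q + 2
  -9q + 4 = q + 2  ⇒  -10q = -2  ⇒  q = 1/5.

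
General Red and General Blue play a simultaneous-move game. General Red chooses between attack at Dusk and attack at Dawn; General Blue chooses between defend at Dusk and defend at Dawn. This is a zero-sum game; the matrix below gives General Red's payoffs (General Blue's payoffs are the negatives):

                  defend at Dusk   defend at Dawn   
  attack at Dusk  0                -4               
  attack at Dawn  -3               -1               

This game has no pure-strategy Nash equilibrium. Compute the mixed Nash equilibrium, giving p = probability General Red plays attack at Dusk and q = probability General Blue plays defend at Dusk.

For General Blue to be willing to mix, General Blue must be indifferent between defend at Dusk and defend at Dawn, which pins down General Red's mix.
  General Blue's payoff from defend at Dusk: p·0 + (1−p)·3 = -3p + 3
  General Blue's payoff from defend at Dawn: p·4 + (1−p)·1 = 3p + 1
  -3p + 3 = 3p + 1  ⇒  -6p = -2  ⇒  p = 1/3.
General Red's indifference between attack at Dusk and attack at Dawn determines General Blue's mixing probability q:
  General Red's payoff to attack at Dusk: q·0 + (1−q)·(-4) = 4q - 4
  General Red's payoff to attack at Dawn: q·(-3) + (1−q)·(-1) = -2q - 1
  4q - 4 = -2q - 1  ⇒  6q = 3  ⇒  q = 1/2.

p = 1/3, q = 1/2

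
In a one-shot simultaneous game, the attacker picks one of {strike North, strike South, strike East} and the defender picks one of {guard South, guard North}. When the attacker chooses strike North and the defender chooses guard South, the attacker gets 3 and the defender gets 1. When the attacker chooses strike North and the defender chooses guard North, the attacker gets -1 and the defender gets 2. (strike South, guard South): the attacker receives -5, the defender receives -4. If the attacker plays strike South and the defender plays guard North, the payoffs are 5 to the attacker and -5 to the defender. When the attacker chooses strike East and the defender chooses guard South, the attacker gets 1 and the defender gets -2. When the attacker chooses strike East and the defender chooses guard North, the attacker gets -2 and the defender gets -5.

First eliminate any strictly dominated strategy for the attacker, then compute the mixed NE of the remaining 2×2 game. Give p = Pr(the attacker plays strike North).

p = 1/2

The attacker's strategy strike East is strictly dominated by strike North: 3 > 1 and -1 > -2. Eliminate strike East.
Set the defender's expected payoff from guard South equal to that from guard North:
  the defender's payoff to guard South: p·1 + (1−p)·(-4) = 5p - 4
  the defender's payoff to guard North: p·2 + (1−p)·(-5) = 7p - 5
  5p - 4 = 7p - 5  ⇒  -2p = -1  ⇒  p = 1/2.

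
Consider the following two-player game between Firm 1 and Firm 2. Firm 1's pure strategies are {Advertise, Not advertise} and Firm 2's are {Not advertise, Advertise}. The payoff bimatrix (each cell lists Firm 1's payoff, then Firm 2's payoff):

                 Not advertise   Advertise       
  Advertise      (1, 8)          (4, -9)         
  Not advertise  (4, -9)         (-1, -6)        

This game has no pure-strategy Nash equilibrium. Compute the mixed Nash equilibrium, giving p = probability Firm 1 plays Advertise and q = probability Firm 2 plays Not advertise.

p = 3/20, q = 5/8

In a mixed equilibrium Firm 2 is indifferent between Not advertise and Advertise; this condition fixes p.
  Firm 2's payoff to Not advertise: p·8 + (1−p)·(-9) = 17p - 9
  Firm 2's payoff to Advertise: p·(-9) + (1−p)·(-6) = -3p - 6
  17p - 9 = -3p - 6  ⇒  20p = 3  ⇒  p = 3/20.
Firm 1's indifference between Advertise and Not advertise determines Firm 2's mixing probability q:
  Firm 1's expected payoff from Advertise: q·1 + (1−q)·4 = -3q + 4
  Firm 1's expected payoff from Not advertise: q·4 + (1−q)·(-1) = 5q - 1
  -3q + 4 = 5q - 1  ⇒  -8q = -5  ⇒  q = 5/8.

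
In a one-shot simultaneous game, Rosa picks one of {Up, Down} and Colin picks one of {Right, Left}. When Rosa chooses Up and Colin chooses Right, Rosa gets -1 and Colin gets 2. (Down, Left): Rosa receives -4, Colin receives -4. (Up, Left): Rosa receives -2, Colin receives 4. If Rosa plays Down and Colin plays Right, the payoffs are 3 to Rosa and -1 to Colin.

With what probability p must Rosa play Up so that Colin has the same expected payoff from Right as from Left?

p = 3/5

Colin's indifference between Right and Left determines Rosa's mixing probability p:
  Colin's expected payoff from Right: p·2 + (1−p)·(-1) = 3p - 1
  Colin's expected payoff from Left: p·4 + (1−p)·(-4) = 8p - 4
  3p - 1 = 8p - 4  ⇒  -5p = -3  ⇒  p = 3/5.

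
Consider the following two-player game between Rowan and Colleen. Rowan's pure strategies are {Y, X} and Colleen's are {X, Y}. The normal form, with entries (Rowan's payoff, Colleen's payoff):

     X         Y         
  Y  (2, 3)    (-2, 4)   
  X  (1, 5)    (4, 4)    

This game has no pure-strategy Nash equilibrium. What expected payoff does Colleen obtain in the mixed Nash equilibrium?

For Colleen to be willing to mix, Colleen must be indifferent between X and Y, which pins down Rowan's mix.
  Colleen's payoff from X: p·3 + (1−p)·5 = -2p + 5
  Colleen's payoff from Y: p·4 + (1−p)·4 = 4
  -2p + 5 = 4  ⇒  -2p = -1  ⇒  p = 1/2.
At equilibrium Colleen is indifferent across columns, so Colleen's payoff equals the payoff from X: (1/2)·3 + (1/2)·5 = 4.

4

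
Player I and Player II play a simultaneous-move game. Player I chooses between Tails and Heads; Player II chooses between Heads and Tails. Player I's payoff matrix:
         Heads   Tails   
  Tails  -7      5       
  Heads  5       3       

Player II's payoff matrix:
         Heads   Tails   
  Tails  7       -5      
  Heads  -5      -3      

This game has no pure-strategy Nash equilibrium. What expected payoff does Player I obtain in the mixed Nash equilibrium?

Player I's indifference between Tails and Heads determines Player II's mixing probability q:
  Player I's payoff from Tails: q·(-7) + (1−q)·5 = -12q + 5
  Player I's payoff from Heads: q·5 + (1−q)·3 = 2q + 3
  -12q + 5 = 2q + 3  ⇒  -14q = -2  ⇒  q = 1/7.
At equilibrium Player I is indifferent across rows, so Player I's payoff equals the payoff from Tails: (1/7)·(-7) + (6/7)·5 = 23/7.

23/7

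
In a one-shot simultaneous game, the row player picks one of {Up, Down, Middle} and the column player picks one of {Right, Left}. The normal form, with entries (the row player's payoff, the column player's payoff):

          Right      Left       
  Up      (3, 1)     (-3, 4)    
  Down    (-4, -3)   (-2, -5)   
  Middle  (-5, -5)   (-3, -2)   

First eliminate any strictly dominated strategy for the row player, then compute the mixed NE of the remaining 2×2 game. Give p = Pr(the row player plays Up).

The row player's strategy Middle is strictly dominated by Down: -4 > -5 and -2 > -3. Eliminate Middle.
For the column player to be willing to mix, the column player must be indifferent between Right and Left, which pins down the row player's mix.
  the column player's payoff from Right: p·1 + (1−p)·(-3) = 4p - 3
  the column player's payoff from Left: p·4 + (1−p)·(-5) = 9p - 5
  4p - 3 = 9p - 5  ⇒  -5p = -2  ⇒  p = 2/5.

p = 2/5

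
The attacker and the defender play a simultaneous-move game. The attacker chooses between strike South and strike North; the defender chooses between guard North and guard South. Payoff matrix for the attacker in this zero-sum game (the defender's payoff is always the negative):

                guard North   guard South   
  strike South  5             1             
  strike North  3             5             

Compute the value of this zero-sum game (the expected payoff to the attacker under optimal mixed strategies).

v = 11/3

In a mixed equilibrium the attacker is indifferent between strike South and strike North; this condition fixes q.
  the attacker's payoff to strike South: q·5 + (1−q)·1 = 4q + 1
  the attacker's payoff to strike North: q·3 + (1−q)·5 = -2q + 5
  4q + 1 = -2q + 5  ⇒  6q = 4  ⇒  q = 2/3.
The value is the attacker's expected payoff against this mix (using strike South): (2/3)·5 + (1/3)·1 = 11/3.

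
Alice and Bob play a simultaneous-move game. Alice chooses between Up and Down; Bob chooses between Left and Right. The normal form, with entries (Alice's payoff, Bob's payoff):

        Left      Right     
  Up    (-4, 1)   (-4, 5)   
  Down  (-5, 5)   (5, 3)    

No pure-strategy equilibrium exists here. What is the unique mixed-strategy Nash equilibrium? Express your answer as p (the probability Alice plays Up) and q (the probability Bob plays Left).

p = 1/3, q = 9/10

In a mixed equilibrium Bob is indifferent between Left and Right; this condition fixes p.
  Bob's payoff from Left: p·1 + (1−p)·5 = -4p + 5
  Bob's payoff from Right: p·5 + (1−p)·3 = 2p + 3
  -4p + 5 = 2p + 3  ⇒  -6p = -2  ⇒  p = 1/3.
In a mixed equilibrium Alice is indifferent between Up and Down; this condition fixes q.
  Alice's expected payoff from Up: q·(-4) + (1−q)·(-4) = -4
  Alice's expected payoff from Down: q·(-5) + (1−q)·5 = -10q + 5
  -4 = -10q + 5  ⇒  10q = 9  ⇒  q = 9/10.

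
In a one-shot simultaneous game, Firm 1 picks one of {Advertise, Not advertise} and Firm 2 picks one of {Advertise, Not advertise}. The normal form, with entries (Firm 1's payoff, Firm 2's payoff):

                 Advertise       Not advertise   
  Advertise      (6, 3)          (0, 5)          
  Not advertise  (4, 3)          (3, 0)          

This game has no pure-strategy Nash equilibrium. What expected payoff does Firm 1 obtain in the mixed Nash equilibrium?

18/5

In a mixed equilibrium Firm 1 is indifferent between Advertise and Not advertise; this condition fixes q.
  Firm 1's payoff from Advertise: q·6 + (1−q)·0 = 6q
  Firm 1's payoff from Not advertise: q·4 + (1−q)·3 = q + 3
  6q = q + 3  ⇒  5q = 3  ⇒  q = 3/5.
At equilibrium Firm 1 is indifferent across rows, so Firm 1's payoff equals the payoff from Advertise: (3/5)·6 + (2/5)·0 = 18/5.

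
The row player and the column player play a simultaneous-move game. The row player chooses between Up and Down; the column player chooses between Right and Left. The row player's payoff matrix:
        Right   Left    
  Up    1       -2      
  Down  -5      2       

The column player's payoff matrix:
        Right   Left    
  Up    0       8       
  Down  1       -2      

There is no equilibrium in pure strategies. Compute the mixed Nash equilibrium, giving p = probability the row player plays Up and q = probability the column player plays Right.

For the column player to be willing to mix, the column player must be indifferent between Right and Left, which pins down the row player's mix.
  the column player's payoff to Right: p·0 + (1−p)·1 = -p + 1
  the column player's payoff to Left: p·8 + (1−p)·(-2) = 10p - 2
  -p + 1 = 10p - 2  ⇒  -11p = -3  ⇒  p = 3/11.
For the row player to be willing to mix, the row player must be indifferent between Up and Down, which pins down the column player's mix.
  the row player's payoff to Up: q·1 + (1−q)·(-2) = 3q - 2
  the row player's payoff to Down: q·(-5) + (1−q)·2 = -7q + 2
  3q - 2 = -7q + 2  ⇒  10q = 4  ⇒  q = 2/5.

p = 3/11, q = 2/5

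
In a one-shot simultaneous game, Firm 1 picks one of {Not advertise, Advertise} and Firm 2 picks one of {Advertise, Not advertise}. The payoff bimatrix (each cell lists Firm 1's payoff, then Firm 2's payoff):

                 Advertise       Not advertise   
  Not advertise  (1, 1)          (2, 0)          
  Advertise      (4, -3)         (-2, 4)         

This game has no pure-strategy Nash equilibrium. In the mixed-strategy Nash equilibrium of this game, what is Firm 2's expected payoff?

Firm 1's mix must leave Firm 2 indifferent between Advertise and Not advertise.
  Firm 2's payoff to Advertise: p·1 + (1−p)·(-3) = 4p - 3
  Firm 2's payoff to Not advertise: p·0 + (1−p)·4 = -4p + 4
  4p - 3 = -4p + 4  ⇒  8p = 7  ⇒  p = 7/8.
At equilibrium Firm 2 is indifferent across columns, so Firm 2's payoff equals the payoff from Advertise: (7/8)·1 + (1/8)·(-3) = 1/2.

1/2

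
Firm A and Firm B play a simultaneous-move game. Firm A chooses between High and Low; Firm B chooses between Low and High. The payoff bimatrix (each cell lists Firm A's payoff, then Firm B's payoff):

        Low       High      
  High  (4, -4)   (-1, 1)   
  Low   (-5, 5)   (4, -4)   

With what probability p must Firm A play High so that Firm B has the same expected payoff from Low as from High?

Firm B's indifference between Low and High determines Firm A's mixing probability p:
  Firm B's payoff to Low: p·(-4) + (1−p)·5 = -9p + 5
  Firm B's payoff to High: p·1 + (1−p)·(-4) = 5p - 4
  -9p + 5 = 5p - 4  ⇒  -14p = -9  ⇒  p = 9/14.

p = 9/14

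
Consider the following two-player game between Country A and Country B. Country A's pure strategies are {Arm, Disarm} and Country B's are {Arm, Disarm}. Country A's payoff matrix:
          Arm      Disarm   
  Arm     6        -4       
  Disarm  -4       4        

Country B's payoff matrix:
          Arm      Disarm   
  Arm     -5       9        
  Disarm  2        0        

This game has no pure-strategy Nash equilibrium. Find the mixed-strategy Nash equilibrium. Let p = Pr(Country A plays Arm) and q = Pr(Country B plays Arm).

Set Country B's expected payoff from Arm equal to that from Disarm:
  Country B's payoff to Arm: p·(-5) + (1−p)·2 = -7p + 2
  Country B's payoff to Disarm: p·9 + (1−p)·0 = 9p
  -7p + 2 = 9p  ⇒  -16p = -2  ⇒  p = 1/8.
Country B's mix must leave Country A indifferent between Arm and Disarm.
  Country A's payoff to Arm: q·6 + (1−q)·(-4) = 10q - 4
  Country A's payoff to Disarm: q·(-4) + (1−q)·4 = -8q + 4
  10q - 4 = -8q + 4  ⇒  18q = 8  ⇒  q = 4/9.

p = 1/8, q = 4/9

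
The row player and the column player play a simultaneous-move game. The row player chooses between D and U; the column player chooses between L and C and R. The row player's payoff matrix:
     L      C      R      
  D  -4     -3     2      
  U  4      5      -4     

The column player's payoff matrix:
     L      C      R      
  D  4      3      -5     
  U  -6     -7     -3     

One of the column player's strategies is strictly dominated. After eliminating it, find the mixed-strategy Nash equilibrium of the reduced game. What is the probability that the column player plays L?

q = 3/7

The column player's strategy C is strictly dominated by L: 4 > 3 and -6 > -7. Eliminate C.
For the row player to be willing to mix, the row player must be indifferent between D and U, which pins down the column player's mix.
  the row player's payoff from D: q·(-4) + (1−q)·2 = -6q + 2
  the row player's payoff from U: q·4 + (1−q)·(-4) = 8q - 4
  -6q + 2 = 8q - 4  ⇒  -14q = -6  ⇒  q = 3/7.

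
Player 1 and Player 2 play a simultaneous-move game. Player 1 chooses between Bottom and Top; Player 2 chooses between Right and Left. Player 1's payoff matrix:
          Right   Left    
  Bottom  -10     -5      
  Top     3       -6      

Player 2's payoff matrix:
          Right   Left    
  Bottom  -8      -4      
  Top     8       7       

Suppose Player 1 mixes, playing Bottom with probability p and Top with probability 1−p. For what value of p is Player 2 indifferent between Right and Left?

p = 1/5

Set Player 2's expected payoff from Right equal to that from Left:
  Player 2's payoff from Right: p·(-8) + (1−p)·8 = -16p + 8
  Player 2's payoff from Left: p·(-4) + (1−p)·7 = -11p + 7
  -16p + 8 = -11p + 7  ⇒  -5p = -1  ⇒  p = 1/5.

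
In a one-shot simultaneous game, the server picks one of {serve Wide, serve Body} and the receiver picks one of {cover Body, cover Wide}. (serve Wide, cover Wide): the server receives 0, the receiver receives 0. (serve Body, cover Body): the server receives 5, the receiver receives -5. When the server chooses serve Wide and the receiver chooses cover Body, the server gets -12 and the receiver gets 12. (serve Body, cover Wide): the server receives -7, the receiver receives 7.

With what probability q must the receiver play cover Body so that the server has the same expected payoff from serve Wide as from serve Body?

For the server to be willing to mix, the server must be indifferent between serve Wide and serve Body, which pins down the receiver's mix.
  the server's payoff from serve Wide: q·(-12) + (1−q)·0 = -12q
  the server's payoff from serve Body: q·5 + (1−q)·(-7) = 12q - 7
  -12q = 12q - 7  ⇒  -24q = -7  ⇒  q = 7/24.

q = 7/24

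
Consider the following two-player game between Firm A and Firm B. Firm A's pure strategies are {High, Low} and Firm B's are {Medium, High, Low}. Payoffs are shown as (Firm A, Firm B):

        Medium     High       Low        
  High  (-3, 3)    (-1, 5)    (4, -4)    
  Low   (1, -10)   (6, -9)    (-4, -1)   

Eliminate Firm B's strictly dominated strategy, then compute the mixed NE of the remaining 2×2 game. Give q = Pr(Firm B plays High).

q = 8/15

Firm B's strategy Medium is strictly dominated by High: 5 > 3 and -9 > -10. Eliminate Medium.
Firm B's mix must leave Firm A indifferent between High and Low.
  Firm A's payoff to High: q·(-1) + (1−q)·4 = -5q + 4
  Firm A's payoff to Low: q·6 + (1−q)·(-4) = 10q - 4
  -5q + 4 = 10q - 4  ⇒  -15q = -8  ⇒  q = 8/15.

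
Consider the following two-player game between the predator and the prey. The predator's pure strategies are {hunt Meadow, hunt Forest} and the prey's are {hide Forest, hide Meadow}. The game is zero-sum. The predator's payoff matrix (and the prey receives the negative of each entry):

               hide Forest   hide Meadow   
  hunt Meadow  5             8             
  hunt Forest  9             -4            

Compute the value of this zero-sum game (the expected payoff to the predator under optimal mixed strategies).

v = 23/4

The prey's mix must leave the predator indifferent between hunt Meadow and hunt Forest.
  the predator's expected payoff from hunt Meadow: q·5 + (1−q)·8 = -3q + 8
  the predator's expected payoff from hunt Forest: q·9 + (1−q)·(-4) = 13q - 4
  -3q + 8 = 13q - 4  ⇒  -16q = -12  ⇒  q = 3/4.
The value is the predator's expected payoff against this mix (using hunt Meadow): (3/4)·5 + (1/4)·8 = 23/4.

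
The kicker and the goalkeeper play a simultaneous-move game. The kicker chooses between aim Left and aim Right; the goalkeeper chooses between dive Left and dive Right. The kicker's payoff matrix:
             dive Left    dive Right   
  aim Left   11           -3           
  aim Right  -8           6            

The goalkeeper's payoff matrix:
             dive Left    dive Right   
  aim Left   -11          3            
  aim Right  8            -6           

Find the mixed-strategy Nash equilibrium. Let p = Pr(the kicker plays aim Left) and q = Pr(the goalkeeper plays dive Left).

p = 1/2, q = 9/28

The kicker's mix must leave the goalkeeper indifferent between dive Left and dive Right.
  the goalkeeper's payoff to dive Left: p·(-11) + (1−p)·8 = -19p + 8
  the goalkeeper's payoff to dive Right: p·3 + (1−p)·(-6) = 9p - 6
  -19p + 8 = 9p - 6  ⇒  -28p = -14  ⇒  p = 1/2.
The goalkeeper's mix must leave the kicker indifferent between aim Left and aim Right.
  the kicker's payoff from aim Left: q·11 + (1−q)·(-3) = 14q - 3
  the kicker's payoff from aim Right: q·(-8) + (1−q)·6 = -14q + 6
  14q - 3 = -14q + 6  ⇒  28q = 9  ⇒  q = 9/28.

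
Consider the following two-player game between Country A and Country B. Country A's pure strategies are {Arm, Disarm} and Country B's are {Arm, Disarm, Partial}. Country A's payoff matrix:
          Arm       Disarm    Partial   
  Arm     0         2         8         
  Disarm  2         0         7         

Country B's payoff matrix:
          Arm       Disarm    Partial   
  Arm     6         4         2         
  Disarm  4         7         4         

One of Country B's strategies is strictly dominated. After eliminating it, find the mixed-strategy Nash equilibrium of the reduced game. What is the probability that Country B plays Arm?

q = 1/2

Country B's strategy Partial is strictly dominated by Disarm: 4 > 2 and 7 > 4. Eliminate Partial.
Set Country A's expected payoff from Arm equal to that from Disarm:
  Country A's payoff from Arm: q·0 + (1−q)·2 = -2q + 2
  Country A's payoff from Disarm: q·2 + (1−q)·0 = 2q
  -2q + 2 = 2q  ⇒  -4q = -2  ⇒  q = 1/2.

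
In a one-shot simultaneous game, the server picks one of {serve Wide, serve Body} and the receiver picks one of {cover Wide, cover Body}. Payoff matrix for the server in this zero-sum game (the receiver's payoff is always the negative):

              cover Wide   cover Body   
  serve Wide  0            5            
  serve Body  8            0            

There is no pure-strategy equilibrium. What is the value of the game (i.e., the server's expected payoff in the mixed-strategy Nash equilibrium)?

v = 40/13

Set the server's expected payoff from serve Wide equal to that from serve Body:
  the server's payoff to serve Wide: q·0 + (1−q)·5 = -5q + 5
  the server's payoff to serve Body: q·8 + (1−q)·0 = 8q
  -5q + 5 = 8q  ⇒  -13q = -5  ⇒  q = 5/13.
The value is the server's expected payoff against this mix (using serve Wide): (5/13)·0 + (8/13)·5 = 40/13.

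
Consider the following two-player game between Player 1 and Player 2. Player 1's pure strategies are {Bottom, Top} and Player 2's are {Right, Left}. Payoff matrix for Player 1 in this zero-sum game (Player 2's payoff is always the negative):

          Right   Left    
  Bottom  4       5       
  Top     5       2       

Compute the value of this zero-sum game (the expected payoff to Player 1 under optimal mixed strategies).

Player 1's indifference between Bottom and Top determines Player 2's mixing probability q:
  Player 1's payoff from Bottom: q·4 + (1−q)·5 = -q + 5
  Player 1's payoff from Top: q·5 + (1−q)·2 = 3q + 2
  -q + 5 = 3q + 2  ⇒  -4q = -3  ⇒  q = 3/4.
The value is Player 1's expected payoff against this mix (using Bottom): (3/4)·4 + (1/4)·5 = 17/4.

v = 17/4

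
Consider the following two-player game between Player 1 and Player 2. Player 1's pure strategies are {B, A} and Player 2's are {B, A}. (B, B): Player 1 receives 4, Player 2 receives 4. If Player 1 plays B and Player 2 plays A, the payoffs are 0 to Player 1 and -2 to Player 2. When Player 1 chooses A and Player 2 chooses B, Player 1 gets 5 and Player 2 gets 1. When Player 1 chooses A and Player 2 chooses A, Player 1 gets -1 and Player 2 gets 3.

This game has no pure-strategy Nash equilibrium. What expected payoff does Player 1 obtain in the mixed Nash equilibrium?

2

In a mixed equilibrium Player 1 is indifferent between B and A; this condition fixes q.
  Player 1's expected payoff from B: q·4 + (1−q)·0 = 4q
  Player 1's expected payoff from A: q·5 + (1−q)·(-1) = 6q - 1
  4q = 6q - 1  ⇒  -2q = -1  ⇒  q = 1/2.
At equilibrium Player 1 is indifferent across rows, so Player 1's payoff equals the payoff from B: (1/2)·4 + (1/2)·0 = 2.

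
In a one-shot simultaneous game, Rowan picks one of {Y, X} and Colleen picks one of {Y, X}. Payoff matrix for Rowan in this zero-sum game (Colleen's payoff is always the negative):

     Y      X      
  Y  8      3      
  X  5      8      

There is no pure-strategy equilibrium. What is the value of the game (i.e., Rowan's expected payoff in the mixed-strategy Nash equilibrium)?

In a mixed equilibrium Rowan is indifferent between Y and X; this condition fixes q.
  Rowan's payoff to Y: q·8 + (1−q)·3 = 5q + 3
  Rowan's payoff to X: q·5 + (1−q)·8 = -3q + 8
  5q + 3 = -3q + 8  ⇒  8q = 5  ⇒  q = 5/8.
The value is Rowan's expected payoff against this mix (using Y): (5/8)·8 + (3/8)·3 = 49/8.

v = 49/8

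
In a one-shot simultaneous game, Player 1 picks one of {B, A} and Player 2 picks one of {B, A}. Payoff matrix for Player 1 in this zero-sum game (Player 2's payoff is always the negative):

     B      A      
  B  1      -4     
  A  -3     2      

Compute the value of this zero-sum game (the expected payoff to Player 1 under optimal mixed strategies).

For Player 1 to be willing to mix, Player 1 must be indifferent between B and A, which pins down Player 2's mix.
  Player 1's payoff from B: q·1 + (1−q)·(-4) = 5q - 4
  Player 1's payoff from A: q·(-3) + (1−q)·2 = -5q + 2
  5q - 4 = -5q + 2  ⇒  10q = 6  ⇒  q = 3/5.
The value is Player 1's expected payoff against this mix (using B): (3/5)·1 + (2/5)·(-4) = -1.

v = -1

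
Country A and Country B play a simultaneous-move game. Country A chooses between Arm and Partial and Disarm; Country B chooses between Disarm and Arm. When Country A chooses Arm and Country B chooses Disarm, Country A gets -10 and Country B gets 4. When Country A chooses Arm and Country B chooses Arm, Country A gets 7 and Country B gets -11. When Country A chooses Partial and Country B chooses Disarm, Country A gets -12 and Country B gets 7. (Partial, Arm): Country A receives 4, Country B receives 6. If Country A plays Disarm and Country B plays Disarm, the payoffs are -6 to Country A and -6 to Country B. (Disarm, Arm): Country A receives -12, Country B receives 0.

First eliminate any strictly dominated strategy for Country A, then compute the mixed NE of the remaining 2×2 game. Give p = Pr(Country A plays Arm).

Country A's strategy Partial is strictly dominated by Arm: -10 > -12 and 7 > 4. Eliminate Partial.
Country A's mix must leave Country B indifferent between Disarm and Arm.
  Country B's payoff from Disarm: p·4 + (1−p)·(-6) = 10p - 6
  Country B's payoff from Arm: p·(-11) + (1−p)·0 = -11p
  10p - 6 = -11p  ⇒  21p = 6  ⇒  p = 2/7.

p = 2/7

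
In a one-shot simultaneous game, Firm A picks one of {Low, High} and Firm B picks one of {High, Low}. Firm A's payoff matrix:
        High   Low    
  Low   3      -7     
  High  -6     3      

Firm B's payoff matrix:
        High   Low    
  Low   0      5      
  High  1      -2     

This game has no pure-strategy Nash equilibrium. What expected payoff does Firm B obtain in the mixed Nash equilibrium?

5/8

For Firm B to be willing to mix, Firm B must be indifferent between High and Low, which pins down Firm A's mix.
  Firm B's payoff from High: p·0 + (1−p)·1 = -p + 1
  Firm B's payoff from Low: p·5 + (1−p)·(-2) = 7p - 2
  -p + 1 = 7p - 2  ⇒  -8p = -3  ⇒  p = 3/8.
At equilibrium Firm B is indifferent across columns, so Firm B's payoff equals the payoff from High: (3/8)·0 + (5/8)·1 = 5/8.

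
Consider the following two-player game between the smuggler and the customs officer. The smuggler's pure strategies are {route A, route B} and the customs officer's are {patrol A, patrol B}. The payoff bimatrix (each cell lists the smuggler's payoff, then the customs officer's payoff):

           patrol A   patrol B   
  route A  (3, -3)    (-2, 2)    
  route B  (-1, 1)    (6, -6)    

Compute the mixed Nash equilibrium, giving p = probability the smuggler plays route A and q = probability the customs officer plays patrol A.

p = 7/12, q = 2/3

Set the customs officer's expected payoff from patrol A equal to that from patrol B:
  the customs officer's payoff to patrol A: p·(-3) + (1−p)·1 = -4p + 1
  the customs officer's payoff to patrol B: p·2 + (1−p)·(-6) = 8p - 6
  -4p + 1 = 8p - 6  ⇒  -12p = -7  ⇒  p = 7/12.
Set the smuggler's expected payoff from route A equal to that from route B:
  the smuggler's expected payoff from route A: q·3 + (1−q)·(-2) = 5q - 2
  the smuggler's expected payoff from route B: q·(-1) + (1−q)·6 = -7q + 6
  5q - 2 = -7q + 6  ⇒  12q = 8  ⇒  q = 2/3.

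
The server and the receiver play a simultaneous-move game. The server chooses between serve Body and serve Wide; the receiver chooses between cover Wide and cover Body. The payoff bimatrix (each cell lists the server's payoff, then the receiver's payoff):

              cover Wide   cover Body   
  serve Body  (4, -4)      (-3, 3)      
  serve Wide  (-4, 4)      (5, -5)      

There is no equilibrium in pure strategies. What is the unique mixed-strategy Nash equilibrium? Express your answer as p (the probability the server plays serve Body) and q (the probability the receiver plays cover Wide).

The server's mix must leave the receiver indifferent between cover Wide and cover Body.
  the receiver's payoff from cover Wide: p·(-4) + (1−p)·4 = -8p + 4
  the receiver's payoff from cover Body: p·3 + (1−p)·(-5) = 8p - 5
  -8p + 4 = 8p - 5  ⇒  -16p = -9  ⇒  p = 9/16.
The receiver's mix must leave the server indifferent between serve Body and serve Wide.
  the server's expected payoff from serve Body: q·4 + (1−q)·(-3) = 7q - 3
  the server's expected payoff from serve Wide: q·(-4) + (1−q)·5 = -9q + 5
  7q - 3 = -9q + 5  ⇒  16q = 8  ⇒  q = 1/2.

p = 9/16, q = 1/2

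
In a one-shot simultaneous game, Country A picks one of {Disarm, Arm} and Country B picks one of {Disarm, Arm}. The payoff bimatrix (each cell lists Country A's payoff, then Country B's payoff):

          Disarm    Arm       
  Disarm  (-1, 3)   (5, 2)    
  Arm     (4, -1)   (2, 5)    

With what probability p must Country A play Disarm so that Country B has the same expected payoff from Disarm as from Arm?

In a mixed equilibrium Country B is indifferent between Disarm and Arm; this condition fixes p.
  Country B's payoff to Disarm: p·3 + (1−p)·(-1) = 4p - 1
  Country B's payoff to Arm: p·2 + (1−p)·5 = -3p + 5
  4p - 1 = -3p + 5  ⇒  7p = 6  ⇒  p = 6/7.

p = 6/7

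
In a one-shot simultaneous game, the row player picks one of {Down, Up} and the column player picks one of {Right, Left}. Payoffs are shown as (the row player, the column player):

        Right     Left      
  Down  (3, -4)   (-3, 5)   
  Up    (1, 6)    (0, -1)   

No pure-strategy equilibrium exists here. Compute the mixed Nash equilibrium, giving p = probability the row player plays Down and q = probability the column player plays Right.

p = 7/16, q = 3/5

The row player's mix must leave the column player indifferent between Right and Left.
  the column player's payoff from Right: p·(-4) + (1−p)·6 = -10p + 6
  the column player's payoff from Left: p·5 + (1−p)·(-1) = 6p - 1
  -10p + 6 = 6p - 1  ⇒  -16p = -7  ⇒  p = 7/16.
For the row player to be willing to mix, the row player must be indifferent between Down and Up, which pins down the column player's mix.
  the row player's payoff from Down: q·3 + (1−q)·(-3) = 6q - 3
  the row player's payoff from Up: q·1 + (1−q)·0 = q
  6q - 3 = q  ⇒  5q = 3  ⇒  q = 3/5.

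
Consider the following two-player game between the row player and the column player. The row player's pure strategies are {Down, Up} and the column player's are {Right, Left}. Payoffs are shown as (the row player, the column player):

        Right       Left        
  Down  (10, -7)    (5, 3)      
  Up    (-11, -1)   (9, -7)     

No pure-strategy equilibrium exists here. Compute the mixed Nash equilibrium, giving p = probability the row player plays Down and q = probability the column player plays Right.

The column player's indifference between Right and Left determines the row player's mixing probability p:
  the column player's payoff to Right: p·(-7) + (1−p)·(-1) = -6p - 1
  the column player's payoff to Left: p·3 + (1−p)·(-7) = 10p - 7
  -6p - 1 = 10p - 7  ⇒  -16p = -6  ⇒  p = 3/8.
For the row player to be willing to mix, the row player must be indifferent between Down and Up, which pins down the column player's mix.
  the row player's payoff from Down: q·10 + (1−q)·5 = 5q + 5
  the row player's payoff from Up: q·(-11) + (1−q)·9 = -20q + 9
  5q + 5 = -20q + 9  ⇒  25q = 4  ⇒  q = 4/25.

p = 3/8, q = 4/25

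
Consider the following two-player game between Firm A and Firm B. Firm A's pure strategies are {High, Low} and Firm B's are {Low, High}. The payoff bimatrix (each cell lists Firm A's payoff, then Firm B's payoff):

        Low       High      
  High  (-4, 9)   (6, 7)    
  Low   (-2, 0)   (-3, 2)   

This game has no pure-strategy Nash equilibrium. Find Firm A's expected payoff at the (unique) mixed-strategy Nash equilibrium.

For Firm A to be willing to mix, Firm A must be indifferent between High and Low, which pins down Firm B's mix.
  Firm A's payoff to High: q·(-4) + (1−q)·6 = -10q + 6
  Firm A's payoff to Low: q·(-2) + (1−q)·(-3) = q - 3
  -10q + 6 = q - 3  ⇒  -11q = -9  ⇒  q = 9/11.
At equilibrium Firm A is indifferent across rows, so Firm A's payoff equals the payoff from High: (9/11)·(-4) + (2/11)·6 = -24/11.

-24/11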